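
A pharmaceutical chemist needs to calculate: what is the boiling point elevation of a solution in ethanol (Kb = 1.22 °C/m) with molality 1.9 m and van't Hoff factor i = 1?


ΔTb = Kb × m × i
= 1.22 × 1.9 × 1
= 2.318 °C

2.318 °C


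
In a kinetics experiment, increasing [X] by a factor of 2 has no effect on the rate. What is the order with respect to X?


rate ∝ [X]^n
rate ∝ [X]^0
Order in X: 0

0


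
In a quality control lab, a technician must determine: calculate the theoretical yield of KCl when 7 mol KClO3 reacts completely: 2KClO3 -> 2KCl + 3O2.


Mole ratio KCl:KClO3 = 2:2
n(KCl) = 7 × 2/2 = 7.000 mol
mass = 7.000 × 74.55 = 521.85 g

521.85 g


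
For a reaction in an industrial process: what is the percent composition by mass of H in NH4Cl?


M(NH4Cl) = 1×14.01 + 4×1.008 + 1×35.45 = 53.492 g/mol
Mass of H = 4 × 1.008 = 4.032 g/mol
% H = 4.032/53.492 × 100 = 7.54%

7.54%


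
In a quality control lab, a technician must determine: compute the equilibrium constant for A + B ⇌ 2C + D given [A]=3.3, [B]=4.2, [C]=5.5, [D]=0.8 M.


Kc = [C]^2[D]/([A][B])
= (5.5^2 × 0.8^1)/(3.3^1 × 4.2^1)
= 24.2/13.86
= 1.746

1.746


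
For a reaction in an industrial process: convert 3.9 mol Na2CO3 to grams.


M(Na2CO3) = 105.99 g/mol
mass = n × M = 3.9 × 105.99 = 413.36 g

413.36 g


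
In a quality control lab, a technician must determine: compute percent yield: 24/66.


% yield = actual/theoretical × 100
= 24/66 × 100
= 36.36%

36.36%


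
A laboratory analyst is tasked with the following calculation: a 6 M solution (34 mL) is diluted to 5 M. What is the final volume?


C1V1 = C2V2
6 × 34 = 5 × V2
V2 = 204/5 = 40.8 mL

40.8 mL


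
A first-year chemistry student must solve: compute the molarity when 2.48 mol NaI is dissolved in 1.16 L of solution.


M = n/V = 2.48/1.16 = 2.138 mol/L

2.138 M


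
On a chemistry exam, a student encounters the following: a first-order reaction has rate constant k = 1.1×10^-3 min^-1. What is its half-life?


t½ = ln2/k = 0.693147/(1.1×10^-3 min^-1)
= 630.1 min

630.1 min


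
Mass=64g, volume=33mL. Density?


ρ = mass/volume
= 64/33
= 1.939 g/mL

1.939 g/mL


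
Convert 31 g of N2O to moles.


M(N2O) = 44.02 g/mol
n = mass/M = 31/44.02 = 0.7042 mol

0.7042 mol


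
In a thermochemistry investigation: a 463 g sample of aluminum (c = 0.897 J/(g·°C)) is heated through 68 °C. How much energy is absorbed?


q = mcΔT = 463 × 0.897 × 68
= 28241.15 J

28241.15 J


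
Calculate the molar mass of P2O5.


M(P2O5) = 2×30.97 + 5×16.0
= 61.94 + 80.0
= 141.94 g/mol

141.94 g/mol


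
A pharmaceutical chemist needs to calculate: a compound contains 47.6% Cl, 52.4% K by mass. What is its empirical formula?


Assume 100 g sample. Moles of each element:
  Cl: 47.6/35.45 = 1.343 mol
  K: 52.4/39.1 = 1.34 mol
Divide by smallest (1.34):
  Cl: 1.343/1.34 = 1.0
  K: 1.34/1.34 = 1.0
Empirical formula: KCl

KCl


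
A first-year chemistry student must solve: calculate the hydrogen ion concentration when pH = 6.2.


[H+] = 10^(-pH) = 10^(-6.2)
= 6.31×10^-7 M

6.31×10^-7 M


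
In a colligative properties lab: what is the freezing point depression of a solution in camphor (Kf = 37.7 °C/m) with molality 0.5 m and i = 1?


ΔTf = Kf × m × i
= 37.7 × 0.5 × 1
= 18.85 °C

18.85 °C


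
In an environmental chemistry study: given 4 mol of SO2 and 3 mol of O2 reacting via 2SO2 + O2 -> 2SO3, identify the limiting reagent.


Mole ratio available / coefficient:
  SO2: 4/2 = 2.000
  O2: 3/1 = 3.000
Smaller ratio is limiting.

SO2


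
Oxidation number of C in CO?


x + (-2) = 0, so x = +2
Oxidation number: +2

+2


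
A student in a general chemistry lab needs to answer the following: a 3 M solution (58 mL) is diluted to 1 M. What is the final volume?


C1V1 = C2V2
3 × 58 = 1 × V2
V2 = 174/1 = 174.0 mL

174.0 mL


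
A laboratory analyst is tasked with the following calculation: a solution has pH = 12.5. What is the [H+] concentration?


[H+] = 10^(-pH) = 10^(-12.5)
= 3.16×10^-13 M

3.16×10^-13 M


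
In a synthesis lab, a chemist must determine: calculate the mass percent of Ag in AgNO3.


M(AgNO3) = 1×107.87 + 1×14.01 + 3×16.0 = 169.88 g/mol
Mass of Ag = 1 × 107.87 = 107.87 g/mol
% Ag = 107.87/169.88 × 100 = 63.50%

63.50%


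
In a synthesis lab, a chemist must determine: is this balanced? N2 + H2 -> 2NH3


Equation: N2 + H2 -> 2NH3
Check atoms: H: 2≠6, N: 2=2
Not balanced

No, not balanced


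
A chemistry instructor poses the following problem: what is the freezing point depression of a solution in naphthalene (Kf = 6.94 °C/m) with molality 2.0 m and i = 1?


ΔTf = Kf × m × i
= 6.94 × 2.0 × 1
= 13.88 °C

13.88 °C


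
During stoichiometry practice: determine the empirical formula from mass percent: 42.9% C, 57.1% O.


Assume 100 g sample. Moles of each element:
  C: 42.9/12.01 = 3.572 mol
  O: 57.1/16.0 = 3.569 mol
Divide by smallest (3.569):
  C: 3.572/3.569 = 1.0
  O: 3.569/3.569 = 1.0
Empirical formula: CO

CO


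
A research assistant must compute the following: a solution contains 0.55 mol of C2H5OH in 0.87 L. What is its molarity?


M = n/V = 0.55/0.87 = 0.632 mol/L

0.632 M


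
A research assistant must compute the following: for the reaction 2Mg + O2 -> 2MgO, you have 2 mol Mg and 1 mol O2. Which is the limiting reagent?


Mole ratio available / coefficient:
  Mg: 2/2 = 1.000
  O2: 1/1 = 1.000
Smaller ratio is limiting.

neither (stoichiometric); Mg and O2 are fully consumed


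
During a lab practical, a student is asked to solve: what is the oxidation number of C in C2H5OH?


2x + 6(+1) + (-2) = 0, so x = -2
Oxidation number: -2

-2


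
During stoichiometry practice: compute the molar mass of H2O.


M(H2O) = 2×1.008 + 1×16.0
= 2.02 + 16.0
= 18.02 g/mol

18.02 g/mol


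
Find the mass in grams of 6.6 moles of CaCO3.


M(CaCO3) = 100.09 g/mol
mass = n × M = 6.6 × 100.09 = 660.59 g

660.59 g


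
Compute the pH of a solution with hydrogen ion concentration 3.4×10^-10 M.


pH = -log10([H+]) = -log10(3.4×10^-10)
= 10 - log10(3.4)
= 10 - 0.53
= 9.47

9.47


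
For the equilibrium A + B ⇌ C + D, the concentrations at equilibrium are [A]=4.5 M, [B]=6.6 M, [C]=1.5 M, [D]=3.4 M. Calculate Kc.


Kc = [C][D]/([A][B])
= (1.5^1 × 3.4^1)/(4.5^1 × 6.6^1)
= 5.1/29.7
= 0.1717

0.1717


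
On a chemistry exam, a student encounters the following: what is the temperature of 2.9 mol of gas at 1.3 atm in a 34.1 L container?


PV = nRT  (R = 0.08206 L·atm/(mol·K))
T = PV/(nR) = 1.3×34.1/(2.9×0.08206)
= 44.33/0.237974
= 186.28 K

186.28 K


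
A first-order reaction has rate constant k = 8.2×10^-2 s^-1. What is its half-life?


t½ = ln2/k = 0.693147/(8.2×10^-2 s^-1)
= 8.453 s

8.453 s


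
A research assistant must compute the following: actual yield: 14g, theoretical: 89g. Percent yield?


% yield = actual/theoretical × 100
= 14/89 × 100
= 15.73%

15.73%


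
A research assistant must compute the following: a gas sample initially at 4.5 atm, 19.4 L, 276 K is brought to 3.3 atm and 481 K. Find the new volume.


P1V1/T1 = P2V2/T2
V2 = P1V1T2/(T1P2)
= 4.5×19.4×481/(276×3.3)
= 46.104 L

46.104 L


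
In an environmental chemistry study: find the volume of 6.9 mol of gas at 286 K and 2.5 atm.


PV = nRT  (R = 0.08206 L·atm/(mol·K))
V = nRT/P = 6.9×0.08206×286/2.5
= 64.775 L

64.775 L


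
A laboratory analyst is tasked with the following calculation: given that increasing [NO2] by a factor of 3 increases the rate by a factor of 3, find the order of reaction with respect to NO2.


rate ∝ [NO2]^n
3^n = 3 → n = 1
Order in NO2: 1

1


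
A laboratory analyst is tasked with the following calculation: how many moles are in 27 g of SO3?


M(SO3) = 80.07 g/mol
n = mass/M = 27/80.07 = 0.3372 mol

0.3372 mol


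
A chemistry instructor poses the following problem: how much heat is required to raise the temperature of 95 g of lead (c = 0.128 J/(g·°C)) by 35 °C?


q = mcΔT = 95 × 0.128 × 35
= 425.60 J

425.60 J


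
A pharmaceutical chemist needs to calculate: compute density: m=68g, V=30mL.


ρ = mass/volume
= 68/30
= 2.267 g/mL

2.267 g/mL


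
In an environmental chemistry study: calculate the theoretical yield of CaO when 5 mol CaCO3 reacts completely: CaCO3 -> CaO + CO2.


Mole ratio CaO:CaCO3 = 1:1
n(CaO) = 5 × 1/1 = 5.000 mol
mass = 5.000 × 56.08 = 280.4 g

280.4 g


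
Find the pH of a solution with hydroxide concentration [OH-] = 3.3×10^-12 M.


pOH = -log10([OH-]) = -log10(3.3×10^-12)
= 12 - log10(3.3) = 11.48
pH = 14 - pOH = 14 - 11.48 = 2.52

2.52


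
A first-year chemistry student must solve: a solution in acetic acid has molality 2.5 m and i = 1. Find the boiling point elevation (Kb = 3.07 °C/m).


ΔTb = Kb × m × i
= 3.07 × 2.5 × 1
= 7.675 °C

7.675 °C


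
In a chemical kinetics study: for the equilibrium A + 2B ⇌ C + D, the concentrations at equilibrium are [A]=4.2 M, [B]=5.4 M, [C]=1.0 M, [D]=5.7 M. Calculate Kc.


Kc = [C][D]/([A][B]^2)
= (1.0^1 × 5.7^1)/(4.2^1 × 5.4^2)
= 5.7/122.472
= 0.04654

0.04654


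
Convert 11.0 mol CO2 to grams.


M(CO2) = 44.01 g/mol
mass = n × M = 11.0 × 44.01 = 484.11 g

484.11 g


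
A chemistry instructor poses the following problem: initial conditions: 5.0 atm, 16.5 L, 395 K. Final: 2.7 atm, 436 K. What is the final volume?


P1V1/T1 = P2V2/T2
V2 = P1V1T2/(T1P2)
= 5.0×16.5×436/(395×2.7)
= 33.727 L

33.727 L


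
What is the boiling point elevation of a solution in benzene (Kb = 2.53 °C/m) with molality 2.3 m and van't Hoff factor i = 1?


ΔTb = Kb × m × i
= 2.53 × 2.3 × 1
= 5.819 °C

5.819 °C


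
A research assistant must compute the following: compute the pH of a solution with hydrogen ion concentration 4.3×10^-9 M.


pH = -log10([H+]) = -log10(4.3×10^-9)
= 9 - log10(4.3)
= 9 - 0.63
= 8.37

8.37


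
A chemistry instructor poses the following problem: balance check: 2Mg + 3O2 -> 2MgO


Equation: 2Mg + 3O2 -> 2MgO
Check atoms: Mg: 2=2, O: 6≠2
Not balanced

No, not balanced


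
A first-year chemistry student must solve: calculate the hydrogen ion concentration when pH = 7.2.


[H+] = 10^(-pH) = 10^(-7.2)
= 6.31×10^-8 M

6.31×10^-8 M


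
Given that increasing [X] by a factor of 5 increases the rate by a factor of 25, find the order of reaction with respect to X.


rate ∝ [X]^n
5^n = 25 → n = 2
Order in X: 2

2


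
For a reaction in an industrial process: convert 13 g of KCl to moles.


M(KCl) = 74.55 g/mol
n = mass/M = 13/74.55 = 0.1744 mol

0.1744 mol


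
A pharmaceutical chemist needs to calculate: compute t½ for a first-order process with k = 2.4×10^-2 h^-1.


t½ = ln2/k = 0.693147/(2.4×10^-2 h^-1)
= 28.88 h

28.88 h


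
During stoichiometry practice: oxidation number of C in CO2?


x + 2(-2) = 0, so x = +4
Oxidation number: +4

+4


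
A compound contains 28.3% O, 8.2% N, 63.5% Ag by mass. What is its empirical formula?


Assume 100 g sample. Moles of each element:
  O: 28.3/16.0 = 1.769 mol
  N: 8.2/14.01 = 0.585 mol
  Ag: 63.5/107.87 = 0.589 mol
Divide by smallest (0.585):
  O: 1.769/0.585 = 3.02
  N: 0.585/0.585 = 1.0
  Ag: 0.589/0.585 = 1.01
Empirical formula: AgNO3

AgNO3


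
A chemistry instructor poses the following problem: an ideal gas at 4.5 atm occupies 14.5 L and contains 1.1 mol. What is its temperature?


PV = nRT  (R = 0.08206 L·atm/(mol·K))
T = PV/(nR) = 4.5×14.5/(1.1×0.08206)
= 65.25/0.090266
= 722.86 K

722.86 K


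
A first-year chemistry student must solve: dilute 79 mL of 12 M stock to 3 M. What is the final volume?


C1V1 = C2V2
12 × 79 = 3 × V2
V2 = 948/3 = 316.0 mL

316.0 mL


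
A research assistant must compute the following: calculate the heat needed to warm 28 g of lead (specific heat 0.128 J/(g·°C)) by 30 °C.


q = mcΔT = 28 × 0.128 × 30
= 107.52 J

107.52 J


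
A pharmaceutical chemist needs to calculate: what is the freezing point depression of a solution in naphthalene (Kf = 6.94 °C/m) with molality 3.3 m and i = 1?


ΔTf = Kf × m × i
= 6.94 × 3.3 × 1
= 22.902 °C

22.902 °C


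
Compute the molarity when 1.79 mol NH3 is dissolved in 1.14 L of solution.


M = n/V = 1.79/1.14 = 1.570 mol/L

1.570 M


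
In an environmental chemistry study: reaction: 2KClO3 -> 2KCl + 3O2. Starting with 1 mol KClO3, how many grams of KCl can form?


Mole ratio KCl:KClO3 = 2:2
n(KCl) = 1 × 2/2 = 1.000 mol
mass = 1.000 × 74.55 = 74.55 g

74.55 g


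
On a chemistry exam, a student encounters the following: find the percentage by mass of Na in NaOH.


M(NaOH) = 1×22.99 + 1×16.0 + 1×1.008 = 39.998 g/mol
Mass of Na = 1 × 22.99 = 22.99 g/mol
% Na = 22.99/39.998 × 100 = 57.48%

57.48%


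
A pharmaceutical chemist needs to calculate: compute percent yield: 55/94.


% yield = actual/theoretical × 100
= 55/94 × 100
= 58.51%

58.51%


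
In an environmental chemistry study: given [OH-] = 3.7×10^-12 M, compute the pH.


pOH = -log10([OH-]) = -log10(3.7×10^-12)
= 12 - log10(3.7) = 11.43
pH = 14 - pOH = 14 - 11.43 = 2.57

2.57


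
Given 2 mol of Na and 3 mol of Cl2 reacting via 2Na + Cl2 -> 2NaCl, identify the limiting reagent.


Mole ratio available / coefficient:
  Na: 2/2 = 1.000
  Cl2: 3/1 = 3.000
Smaller ratio is limiting.

Na


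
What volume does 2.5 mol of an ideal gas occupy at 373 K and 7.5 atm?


PV = nRT  (R = 0.08206 L·atm/(mol·K))
V = nRT/P = 2.5×0.08206×373/7.5
= 10.203 L

10.203 L


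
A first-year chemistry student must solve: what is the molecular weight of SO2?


M(SO2) = 1×32.07 + 2×16.0
= 32.07 + 32.0
= 64.07 g/mol

64.07 g/mol


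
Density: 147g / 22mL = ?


ρ = mass/volume
= 147/22
= 6.682 g/mL

6.682 g/mL


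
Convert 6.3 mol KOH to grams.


M(KOH) = 56.11 g/mol
mass = n × M = 6.3 × 56.11 = 353.49 g

353.49 g


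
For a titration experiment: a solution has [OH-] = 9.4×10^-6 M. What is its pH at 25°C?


pOH = -log10([OH-]) = -log10(9.4×10^-6)
= 6 - log10(9.4) = 5.03
pH = 14 - pOH = 14 - 5.03 = 8.97

8.97


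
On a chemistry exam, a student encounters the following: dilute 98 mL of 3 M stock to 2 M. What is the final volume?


C1V1 = C2V2
3 × 98 = 2 × V2
V2 = 294/2 = 147.0 mL

147.0 mL


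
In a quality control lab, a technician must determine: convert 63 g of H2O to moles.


M(H2O) = 18.02 g/mol
n = mass/M = 63/18.02 = 3.4961 mol

3.4961 mol


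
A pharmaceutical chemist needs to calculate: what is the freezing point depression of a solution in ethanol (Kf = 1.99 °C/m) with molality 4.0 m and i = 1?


ΔTf = Kf × m × i
= 1.99 × 4.0 × 1
= 7.96 °C

7.96 °C


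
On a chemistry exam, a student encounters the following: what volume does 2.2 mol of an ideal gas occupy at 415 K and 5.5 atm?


PV = nRT  (R = 0.08206 L·atm/(mol·K))
V = nRT/P = 2.2×0.08206×415/5.5
= 13.622 L

13.622 L


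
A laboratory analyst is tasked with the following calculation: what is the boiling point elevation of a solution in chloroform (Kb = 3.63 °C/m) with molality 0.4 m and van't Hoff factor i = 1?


ΔTb = Kb × m × i
= 3.63 × 0.4 × 1
= 1.452 °C

1.452 °C


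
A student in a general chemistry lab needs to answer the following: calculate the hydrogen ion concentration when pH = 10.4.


[H+] = 10^(-pH) = 10^(-10.4)
= 3.98×10^-11 M

3.98×10^-11 M


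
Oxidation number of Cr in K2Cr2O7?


2(+1) + 2x + 7(-2) = 0, so x = +6
Oxidation number: +6

+6


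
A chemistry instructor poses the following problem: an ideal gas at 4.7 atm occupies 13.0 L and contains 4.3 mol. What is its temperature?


PV = nRT  (R = 0.08206 L·atm/(mol·K))
T = PV/(nR) = 4.7×13.0/(4.3×0.08206)
= 61.10/0.352858
= 173.16 K

173.16 K


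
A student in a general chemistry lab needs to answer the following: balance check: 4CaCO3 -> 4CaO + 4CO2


Equation: 4CaCO3 -> 4CaO + 4CO2
Check atoms: C: 4=4, Ca: 4=4, O: 12=12
Balanced

Yes, balanced


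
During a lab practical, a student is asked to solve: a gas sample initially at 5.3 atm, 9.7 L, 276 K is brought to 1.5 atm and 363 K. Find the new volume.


P1V1/T1 = P2V2/T2
V2 = P1V1T2/(T1P2)
= 5.3×9.7×363/(276×1.5)
= 45.077 L

45.077 L


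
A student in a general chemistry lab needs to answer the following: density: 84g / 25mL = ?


ρ = mass/volume
= 84/25
= 3.36 g/mL

3.36 g/mL


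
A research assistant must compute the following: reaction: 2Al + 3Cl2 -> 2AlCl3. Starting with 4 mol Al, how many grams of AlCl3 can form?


Mole ratio AlCl3:Al = 2:2
n(AlCl3) = 4 × 2/2 = 4.000 mol
mass = 4.000 × 133.33 = 533.32 g

533.32 g


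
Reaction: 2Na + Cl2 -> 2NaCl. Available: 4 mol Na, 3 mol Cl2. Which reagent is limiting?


Mole ratio available / coefficient:
  Na: 4/2 = 2.000
  Cl2: 3/1 = 3.000
Smaller ratio is limiting.

Na


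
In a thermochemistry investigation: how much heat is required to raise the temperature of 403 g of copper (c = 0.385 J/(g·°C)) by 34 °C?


q = mcΔT = 403 × 0.385 × 34
= 5275.27 J

5275.27 J


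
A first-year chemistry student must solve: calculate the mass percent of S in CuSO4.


M(CuSO4) = 1×63.55 + 1×32.07 + 4×16.0 = 159.62 g/mol
Mass of S = 1 × 32.07 = 32.07 g/mol
% S = 32.07/159.62 × 100 = 20.09%

20.09%


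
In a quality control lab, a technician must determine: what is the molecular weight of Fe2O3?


M(Fe2O3) = 2×55.85 + 3×16.0
= 111.7 + 48.0
= 159.7 g/mol

159.7 g/mol


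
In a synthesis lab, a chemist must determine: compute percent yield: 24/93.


% yield = actual/theoretical × 100
= 24/93 × 100
= 25.81%

25.81%


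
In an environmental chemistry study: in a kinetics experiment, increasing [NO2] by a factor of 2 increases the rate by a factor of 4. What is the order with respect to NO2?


rate ∝ [NO2]^n
2^n = 4 → n = 2
Order in NO2: 2

2


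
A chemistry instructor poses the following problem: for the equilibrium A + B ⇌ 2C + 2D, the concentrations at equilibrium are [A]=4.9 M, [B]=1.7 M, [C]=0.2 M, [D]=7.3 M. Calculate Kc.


Kc = [C]^2[D]^2/([A][B])
= (0.2^2 × 7.3^2)/(4.9^1 × 1.7^1)
= 2.1316/8.33
= 0.2559

0.2559


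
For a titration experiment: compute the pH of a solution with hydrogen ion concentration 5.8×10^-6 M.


pH = -log10([H+]) = -log10(5.8×10^-6)
= 6 - log10(5.8)
= 6 - 0.76
= 5.24

5.24


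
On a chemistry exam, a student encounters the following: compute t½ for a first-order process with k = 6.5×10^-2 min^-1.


t½ = ln2/k = 0.693147/(6.5×10^-2 min^-1)
= 10.66 min

10.66 min


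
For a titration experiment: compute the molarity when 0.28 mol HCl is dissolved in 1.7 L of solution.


M = n/V = 0.28/1.7 = 0.165 mol/L

0.165 M


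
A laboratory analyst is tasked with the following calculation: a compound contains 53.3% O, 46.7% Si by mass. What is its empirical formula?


Assume 100 g sample. Moles of each element:
  O: 53.3/16.0 = 3.331 mol
  Si: 46.7/28.09 = 1.663 mol
Divide by smallest (1.663):
  O: 3.331/1.663 = 2.0
  Si: 1.663/1.663 = 1.0
Empirical formula: SiO2

SiO2


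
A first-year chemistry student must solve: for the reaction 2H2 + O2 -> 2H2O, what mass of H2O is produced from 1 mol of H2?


Mole ratio H2O:H2 = 2:2
n(H2O) = 1 × 2/2 = 1.000 mol
mass = 1.000 × 18.02 = 18.02 g

18.02 g


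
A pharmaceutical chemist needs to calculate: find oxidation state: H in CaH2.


H with a metal (hydride): -1
Oxidation number: -1

-1


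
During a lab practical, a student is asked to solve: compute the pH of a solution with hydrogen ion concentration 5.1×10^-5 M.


pH = -log10([H+]) = -log10(5.1×10^-5)
= 5 - log10(5.1)
= 5 - 0.71
= 4.29

4.29


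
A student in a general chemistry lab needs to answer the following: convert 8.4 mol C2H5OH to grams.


M(C2H5OH) = 46.07 g/mol
mass = n × M = 8.4 × 46.07 = 386.99 g

386.99 g


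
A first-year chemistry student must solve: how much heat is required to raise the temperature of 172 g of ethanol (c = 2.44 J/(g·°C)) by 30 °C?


q = mcΔT = 172 × 2.44 × 30
= 12590.40 J

12590.40 J


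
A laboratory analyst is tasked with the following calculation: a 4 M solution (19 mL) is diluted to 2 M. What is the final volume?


C1V1 = C2V2
4 × 19 = 2 × V2
V2 = 76/2 = 38.0 mL

38.0 mL


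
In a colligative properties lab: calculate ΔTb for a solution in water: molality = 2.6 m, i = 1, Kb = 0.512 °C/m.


ΔTb = Kb × m × i
= 0.512 × 2.6 × 1
= 1.3312 °C

1.3312 °C


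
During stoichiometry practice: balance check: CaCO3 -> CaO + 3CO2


Equation: CaCO3 -> CaO + 3CO2
Check atoms: C: 1≠3, Ca: 1=1, O: 3≠7
Not balanced

No, not balanced


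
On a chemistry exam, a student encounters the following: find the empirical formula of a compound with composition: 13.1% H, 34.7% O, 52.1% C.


Assume 100 g sample. Moles of each element:
  H: 13.1/1.008 = 12.996 mol
  O: 34.7/16.0 = 2.169 mol
  C: 52.1/12.01 = 4.338 mol
Divide by smallest (2.169):
  H: 12.996/2.169 = 5.99
  O: 2.169/2.169 = 1.0
  C: 4.338/2.169 = 2.0
Empirical formula: C2H6O

C2H6O


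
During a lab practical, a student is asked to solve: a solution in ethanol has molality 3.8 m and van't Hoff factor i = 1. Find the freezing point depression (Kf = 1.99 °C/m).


ΔTf = Kf × m × i
= 1.99 × 3.8 × 1
= 7.562 °C

7.562 °C


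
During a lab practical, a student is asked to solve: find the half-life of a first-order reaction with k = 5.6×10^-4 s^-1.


t½ = ln2/k = 0.693147/(5.6×10^-4 s^-1)
= 1238 s

1238 s


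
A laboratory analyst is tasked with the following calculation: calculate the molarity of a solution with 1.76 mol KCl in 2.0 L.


M = n/V = 1.76/2.0 = 0.880 mol/L

0.880 M


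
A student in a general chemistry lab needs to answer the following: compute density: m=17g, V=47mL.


ρ = mass/volume
= 17/47
= 0.362 g/mL

0.362 g/mL


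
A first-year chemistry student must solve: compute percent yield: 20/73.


% yield = actual/theoretical × 100
= 20/73 × 100
= 27.4%

27.4%


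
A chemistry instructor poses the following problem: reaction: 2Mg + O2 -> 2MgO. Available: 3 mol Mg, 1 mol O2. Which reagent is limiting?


Mole ratio available / coefficient:
  Mg: 3/2 = 1.500
  O2: 1/1 = 1.000
Smaller ratio is limiting.

O2


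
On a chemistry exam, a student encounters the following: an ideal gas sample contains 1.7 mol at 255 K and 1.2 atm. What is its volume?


PV = nRT  (R = 0.08206 L·atm/(mol·K))
V = nRT/P = 1.7×0.08206×255/1.2
= 29.644 L

29.644 L


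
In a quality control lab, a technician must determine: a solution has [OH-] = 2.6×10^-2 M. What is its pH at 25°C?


pOH = -log10([OH-]) = -log10(2.6×10^-2)
= 2 - log10(2.6) = 1.59
pH = 14 - pOH = 14 - 1.59 = 12.41

12.41


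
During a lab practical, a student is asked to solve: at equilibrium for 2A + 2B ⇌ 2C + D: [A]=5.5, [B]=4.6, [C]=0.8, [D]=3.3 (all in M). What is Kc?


Kc = [C]^2[D]/([A]^2[B]^2)
= (0.8^2 × 3.3^1)/(5.5^2 × 4.6^2)
= 2.112/640.09
= 0.003300

0.003300


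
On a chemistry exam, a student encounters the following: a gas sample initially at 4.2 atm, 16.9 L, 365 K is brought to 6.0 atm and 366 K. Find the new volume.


P1V1/T1 = P2V2/T2
V2 = P1V1T2/(T1P2)
= 4.2×16.9×366/(365×6.0)
= 11.862 L

11.862 L


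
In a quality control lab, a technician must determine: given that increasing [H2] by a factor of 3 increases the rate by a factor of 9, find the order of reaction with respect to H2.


rate ∝ [H2]^n
3^n = 9 → n = 2
Order in H2: 2

2


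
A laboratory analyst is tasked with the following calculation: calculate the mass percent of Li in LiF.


M(LiF) = 1×6.94 + 1×19.0 = 25.94 g/mol
Mass of Li = 1 × 6.94 = 6.94 g/mol
% Li = 6.94/25.94 × 100 = 26.75%

26.75%


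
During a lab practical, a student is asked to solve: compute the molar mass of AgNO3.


M(AgNO3) = 1×107.87 + 1×14.01 + 3×16.0
= 107.87 + 14.01 + 48.0
= 169.88 g/mol

169.88 g/mol


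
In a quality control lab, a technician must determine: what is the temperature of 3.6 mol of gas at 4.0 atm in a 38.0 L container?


PV = nRT  (R = 0.08206 L·atm/(mol·K))
T = PV/(nR) = 4.0×38.0/(3.6×0.08206)
= 152.00/0.295416
= 514.53 K

514.53 K


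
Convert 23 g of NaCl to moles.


M(NaCl) = 58.44 g/mol
n = mass/M = 23/58.44 = 0.3936 mol

0.3936 mol


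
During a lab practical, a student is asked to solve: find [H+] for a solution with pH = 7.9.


[H+] = 10^(-pH) = 10^(-7.9)
= 1.26×10^-8 M

1.26×10^-8 M


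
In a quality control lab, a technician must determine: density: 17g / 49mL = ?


ρ = mass/volume
= 17/49
= 0.347 g/mL

0.347 g/mL


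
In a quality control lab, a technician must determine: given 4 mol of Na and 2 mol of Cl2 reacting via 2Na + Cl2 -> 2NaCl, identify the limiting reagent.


Mole ratio available / coefficient:
  Na: 4/2 = 2.000
  Cl2: 2/1 = 2.000
Smaller ratio is limiting.

neither (stoichiometric); Na and Cl2 are fully consumed


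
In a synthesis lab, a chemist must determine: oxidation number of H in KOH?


H is +1 with nonmetals
Oxidation number: +1

+1


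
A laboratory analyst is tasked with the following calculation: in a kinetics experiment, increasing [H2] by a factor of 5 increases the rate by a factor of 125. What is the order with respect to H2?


rate ∝ [H2]^n
5^n = 125 → n = 3
Order in H2: 3

3


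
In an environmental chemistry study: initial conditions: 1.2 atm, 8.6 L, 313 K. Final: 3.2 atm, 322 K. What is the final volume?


P1V1/T1 = P2V2/T2
V2 = P1V1T2/(T1P2)
= 1.2×8.6×322/(313×3.2)
= 3.318 L

3.318 L


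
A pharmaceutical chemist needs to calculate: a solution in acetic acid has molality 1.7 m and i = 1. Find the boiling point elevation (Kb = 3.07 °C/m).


ΔTb = Kb × m × i
= 3.07 × 1.7 × 1
= 5.219 °C

5.219 °C


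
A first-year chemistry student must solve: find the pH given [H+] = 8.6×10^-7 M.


pH = -log10([H+]) = -log10(8.6×10^-7)
= 7 - log10(8.6)
= 7 - 0.93
= 6.07

6.07


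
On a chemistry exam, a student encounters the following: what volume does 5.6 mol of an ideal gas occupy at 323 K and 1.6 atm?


PV = nRT  (R = 0.08206 L·atm/(mol·K))
V = nRT/P = 5.6×0.08206×323/1.6
= 92.769 L

92.769 L


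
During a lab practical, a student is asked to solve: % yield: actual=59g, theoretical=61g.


% yield = actual/theoretical × 100
= 59/61 × 100
= 96.72%

96.72%


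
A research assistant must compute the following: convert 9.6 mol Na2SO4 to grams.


M(Na2SO4) = 142.05 g/mol
mass = n × M = 9.6 × 142.05 = 1363.68 g

1363.68 g


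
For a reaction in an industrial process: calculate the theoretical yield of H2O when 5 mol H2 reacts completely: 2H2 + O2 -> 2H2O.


Mole ratio H2O:H2 = 2:2
n(H2O) = 5 × 2/2 = 5.000 mol
mass = 5.000 × 18.02 = 90.1 g

90.1 g


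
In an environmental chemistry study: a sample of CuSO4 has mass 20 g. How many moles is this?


M(CuSO4) = 159.62 g/mol
n = mass/M = 20/159.62 = 0.1253 mol

0.1253 mol


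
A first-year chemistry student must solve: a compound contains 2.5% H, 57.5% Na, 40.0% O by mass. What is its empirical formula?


Assume 100 g sample. Moles of each element:
  H: 2.5/1.008 = 2.48 mol
  Na: 57.5/22.99 = 2.501 mol
  O: 40.0/16.0 = 2.5 mol
Divide by smallest (2.48):
  H: 2.48/2.48 = 1.0
  Na: 2.501/2.48 = 1.01
  O: 2.5/2.48 = 1.01
Empirical formula: NaOH

NaOH


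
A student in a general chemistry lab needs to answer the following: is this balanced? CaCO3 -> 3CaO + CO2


Equation: CaCO3 -> 3CaO + CO2
Check atoms: C: 1=1, Ca: 1≠3, O: 3≠5
Not balanced

No, not balanced


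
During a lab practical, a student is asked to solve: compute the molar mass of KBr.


M(KBr) = 1×39.1 + 1×79.9
= 39.1 + 79.9
= 119.0 g/mol

119.0 g/mol


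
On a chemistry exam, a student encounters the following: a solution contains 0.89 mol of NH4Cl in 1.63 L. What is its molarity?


M = n/V = 0.89/1.63 = 0.546 mol/L

0.546 M


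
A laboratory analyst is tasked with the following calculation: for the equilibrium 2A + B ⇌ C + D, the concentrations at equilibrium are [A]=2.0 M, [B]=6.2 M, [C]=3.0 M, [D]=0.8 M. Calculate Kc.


Kc = [C][D]/([A]^2[B])
= (3.0^1 × 0.8^1)/(2.0^2 × 6.2^1)
= 2.4/24.8
= 0.09677

0.09677


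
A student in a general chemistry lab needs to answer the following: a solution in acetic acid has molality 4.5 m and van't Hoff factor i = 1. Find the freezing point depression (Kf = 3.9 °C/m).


ΔTf = Kf × m × i
= 3.9 × 4.5 × 1
= 17.55 °C

17.55 °C


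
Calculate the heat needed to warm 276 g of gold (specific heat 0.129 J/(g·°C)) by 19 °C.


q = mcΔT = 276 × 0.129 × 19
= 676.48 J

676.48 J


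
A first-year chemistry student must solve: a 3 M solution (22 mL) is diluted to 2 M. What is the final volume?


C1V1 = C2V2
3 × 22 = 2 × V2
V2 = 66/2 = 33.0 mL

33.0 mL


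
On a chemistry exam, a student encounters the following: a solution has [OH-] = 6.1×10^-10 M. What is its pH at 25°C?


pOH = -log10([OH-]) = -log10(6.1×10^-10)
= 10 - log10(6.1) = 9.21
pH = 14 - pOH = 14 - 9.21 = 4.79

4.79


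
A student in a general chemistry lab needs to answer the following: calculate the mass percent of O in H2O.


M(H2O) = 2×1.008 + 1×16.0 = 18.016 g/mol
Mass of O = 1 × 16.0 = 16.00 g/mol
% O = 16.00/18.016 × 100 = 88.81%

88.81%


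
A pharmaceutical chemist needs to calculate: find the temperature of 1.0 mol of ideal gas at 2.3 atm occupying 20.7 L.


PV = nRT  (R = 0.08206 L·atm/(mol·K))
T = PV/(nR) = 2.3×20.7/(1.0×0.08206)
= 47.61/0.082060
= 580.19 K

580.19 K


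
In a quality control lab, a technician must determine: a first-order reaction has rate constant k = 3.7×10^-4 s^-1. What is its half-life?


t½ = ln2/k = 0.693147/(3.7×10^-4 s^-1)
= 1873 s

1873 s


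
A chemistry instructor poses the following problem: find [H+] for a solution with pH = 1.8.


[H+] = 10^(-pH) = 10^(-1.8)
= 1.58×10^-2 M

1.58×10^-2 M


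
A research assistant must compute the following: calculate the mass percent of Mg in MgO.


M(MgO) = 1×24.31 + 1×16.0 = 40.31 g/mol
Mass of Mg = 1 × 24.31 = 24.31 g/mol
% Mg = 24.31/40.31 × 100 = 60.31%

60.31%


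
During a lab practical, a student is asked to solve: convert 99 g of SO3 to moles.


M(SO3) = 80.07 g/mol
n = mass/M = 99/80.07 = 1.2364 mol

1.2364 mol


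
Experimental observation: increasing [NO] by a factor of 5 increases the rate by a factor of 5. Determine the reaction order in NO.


rate ∝ [NO]^n
5^n = 5 → n = 1
Order in NO: 1

1


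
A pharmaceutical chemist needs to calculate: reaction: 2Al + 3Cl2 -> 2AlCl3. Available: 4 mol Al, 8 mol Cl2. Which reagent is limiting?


Mole ratio available / coefficient:
  Al: 4/2 = 2.000
  Cl2: 8/3 = 2.667
Smaller ratio is limiting.

Al


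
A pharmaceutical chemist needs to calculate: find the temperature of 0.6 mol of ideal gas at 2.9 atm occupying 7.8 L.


PV = nRT  (R = 0.08206 L·atm/(mol·K))
T = PV/(nR) = 2.9×7.8/(0.6×0.08206)
= 22.62/0.049236
= 459.42 K

459.42 K


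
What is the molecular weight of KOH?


M(KOH) = 1×39.1 + 1×16.0 + 1×1.008
= 39.1 + 16.0 + 1.01
= 56.11 g/mol

56.11 g/mol


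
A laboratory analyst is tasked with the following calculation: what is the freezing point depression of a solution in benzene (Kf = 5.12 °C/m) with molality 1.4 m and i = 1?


ΔTf = Kf × m × i
= 5.12 × 1.4 × 1
= 7.168 °C

7.168 °C


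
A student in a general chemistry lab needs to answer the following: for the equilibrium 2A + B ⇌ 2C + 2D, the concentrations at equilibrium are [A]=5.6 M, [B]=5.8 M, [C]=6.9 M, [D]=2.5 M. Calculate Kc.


Kc = [C]^2[D]^2/([A]^2[B])
= (6.9^2 × 2.5^2)/(5.6^2 × 5.8^1)
= 297.5625/181.888
= 1.636

1.636


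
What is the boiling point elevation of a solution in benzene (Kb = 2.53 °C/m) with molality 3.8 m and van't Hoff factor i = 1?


ΔTb = Kb × m × i
= 2.53 × 3.8 × 1
= 9.614 °C

9.614 °C


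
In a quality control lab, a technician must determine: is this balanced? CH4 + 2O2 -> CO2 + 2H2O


Equation: CH4 + 2O2 -> CO2 + 2H2O
Check atoms: C: 1=1, H: 4=4, O: 4=4
Balanced

Yes, balanced


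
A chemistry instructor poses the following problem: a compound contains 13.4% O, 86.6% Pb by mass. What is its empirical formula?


Assume 100 g sample. Moles of each element:
  O: 13.4/16.0 = 0.838 mol
  Pb: 86.6/207.2 = 0.418 mol
Divide by smallest (0.418):
  O: 0.838/0.418 = 2.0
  Pb: 0.418/0.418 = 1.0
Empirical formula: PbO2

PbO2


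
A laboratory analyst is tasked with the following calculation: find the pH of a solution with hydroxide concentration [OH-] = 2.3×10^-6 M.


pOH = -log10([OH-]) = -log10(2.3×10^-6)
= 6 - log10(2.3) = 5.64
pH = 14 - pOH = 14 - 5.64 = 8.36

8.36


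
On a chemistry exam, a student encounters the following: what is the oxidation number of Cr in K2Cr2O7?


2(+1) + 2x + 7(-2) = 0, so x = +6
Oxidation number: +6

+6


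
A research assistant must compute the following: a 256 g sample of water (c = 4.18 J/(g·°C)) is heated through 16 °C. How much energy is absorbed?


q = mcΔT = 256 × 4.18 × 16
= 17121.28 J

17121.28 J


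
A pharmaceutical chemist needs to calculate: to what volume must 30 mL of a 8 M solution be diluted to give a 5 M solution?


C1V1 = C2V2
8 × 30 = 5 × V2
V2 = 240/5 = 48.0 mL

48.0 mL


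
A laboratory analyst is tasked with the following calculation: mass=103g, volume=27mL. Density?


ρ = mass/volume
= 103/27
= 3.815 g/mL

3.815 g/mL


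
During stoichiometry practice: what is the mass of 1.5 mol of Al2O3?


M(Al2O3) = 101.96 g/mol
mass = n × M = 1.5 × 101.96 = 152.94 g

152.94 g


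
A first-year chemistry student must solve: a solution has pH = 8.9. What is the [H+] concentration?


[H+] = 10^(-pH) = 10^(-8.9)
= 1.26×10^-9 M

1.26×10^-9 M


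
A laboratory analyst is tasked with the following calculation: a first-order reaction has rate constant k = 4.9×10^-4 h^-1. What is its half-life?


t½ = ln2/k = 0.693147/(4.9×10^-4 h^-1)
= 1415 h

1415 h


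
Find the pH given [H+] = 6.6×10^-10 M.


pH = -log10([H+]) = -log10(6.6×10^-10)
= 10 - log10(6.6)
= 10 - 0.82
= 9.18

9.18


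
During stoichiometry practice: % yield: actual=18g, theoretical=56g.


% yield = actual/theoretical × 100
= 18/56 × 100
= 32.14%

32.14%


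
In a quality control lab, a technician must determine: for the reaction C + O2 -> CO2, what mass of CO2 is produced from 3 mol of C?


Mole ratio CO2:C = 1:1
n(CO2) = 3 × 1/1 = 3.000 mol
mass = 3.000 × 44.01 = 132.03 g

132.03 g


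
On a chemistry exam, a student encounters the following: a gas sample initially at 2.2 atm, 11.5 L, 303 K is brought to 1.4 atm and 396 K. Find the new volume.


P1V1/T1 = P2V2/T2
V2 = P1V1T2/(T1P2)
= 2.2×11.5×396/(303×1.4)
= 23.618 L

23.618 L


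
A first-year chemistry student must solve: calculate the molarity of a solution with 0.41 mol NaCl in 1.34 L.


M = n/V = 0.41/1.34 = 0.306 mol/L

0.306 M


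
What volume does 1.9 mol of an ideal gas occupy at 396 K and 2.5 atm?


PV = nRT  (R = 0.08206 L·atm/(mol·K))
V = nRT/P = 1.9×0.08206×396/2.5
= 24.697 L

24.697 L


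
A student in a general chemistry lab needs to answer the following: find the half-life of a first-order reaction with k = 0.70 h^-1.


t½ = ln2/k = 0.693147/(0.70 h^-1)
= 0.9902 h

0.9902 h


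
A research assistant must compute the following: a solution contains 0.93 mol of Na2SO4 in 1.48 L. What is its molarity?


M = n/V = 0.93/1.48 = 0.628 mol/L

0.628 M


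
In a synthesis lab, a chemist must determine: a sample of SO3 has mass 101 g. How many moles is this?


M(SO3) = 80.07 g/mol
n = mass/M = 101/80.07 = 1.2614 mol

1.2614 mol


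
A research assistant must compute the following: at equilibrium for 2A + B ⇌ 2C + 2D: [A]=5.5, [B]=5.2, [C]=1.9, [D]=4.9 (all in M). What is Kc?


Kc = [C]^2[D]^2/([A]^2[B])
= (1.9^2 × 4.9^2)/(5.5^2 × 5.2^1)
= 86.6761/157.3
= 0.5510

0.5510


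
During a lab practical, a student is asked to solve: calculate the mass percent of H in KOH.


M(KOH) = 1×39.1 + 1×16.0 + 1×1.008 = 56.108 g/mol
Mass of H = 1 × 1.008 = 1.008 g/mol
% H = 1.008/56.108 × 100 = 1.80%

1.80%


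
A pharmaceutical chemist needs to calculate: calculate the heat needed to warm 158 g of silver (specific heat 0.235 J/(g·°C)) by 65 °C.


q = mcΔT = 158 × 0.235 × 65
= 2413.45 J

2413.45 J


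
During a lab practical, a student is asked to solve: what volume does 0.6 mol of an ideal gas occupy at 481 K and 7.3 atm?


PV = nRT  (R = 0.08206 L·atm/(mol·K))
V = nRT/P = 0.6×0.08206×481/7.3
= 3.244 L

3.244 L


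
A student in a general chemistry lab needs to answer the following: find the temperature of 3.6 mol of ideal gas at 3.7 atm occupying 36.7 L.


PV = nRT  (R = 0.08206 L·atm/(mol·K))
T = PV/(nR) = 3.7×36.7/(3.6×0.08206)
= 135.79/0.295416
= 459.66 K

459.66 K


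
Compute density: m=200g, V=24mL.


ρ = mass/volume
= 200/24
= 8.333 g/mL

8.333 g/mL


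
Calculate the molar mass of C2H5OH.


M(C2H5OH) = 2×12.01 + 6×1.008 + 1×16.0
= 24.02 + 6.05 + 16.0
= 46.07 g/mol

46.07 g/mol


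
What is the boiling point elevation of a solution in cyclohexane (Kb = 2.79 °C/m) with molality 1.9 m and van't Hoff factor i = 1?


ΔTb = Kb × m × i
= 2.79 × 1.9 × 1
= 5.301 °C

5.301 °C


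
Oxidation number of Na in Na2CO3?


Group 1 metal: +1
Oxidation number: +1

+1


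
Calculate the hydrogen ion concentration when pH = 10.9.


[H+] = 10^(-pH) = 10^(-10.9)
= 1.26×10^-11 M

1.26×10^-11 M


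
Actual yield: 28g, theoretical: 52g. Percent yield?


% yield = actual/theoretical × 100
= 28/52 × 100
= 53.85%

53.85%


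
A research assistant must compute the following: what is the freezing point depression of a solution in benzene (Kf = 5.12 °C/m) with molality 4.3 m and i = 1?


ΔTf = Kf × m × i
= 5.12 × 4.3 × 1
= 22.016 °C

22.016 °C


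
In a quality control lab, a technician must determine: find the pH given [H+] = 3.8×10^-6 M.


pH = -log10([H+]) = -log10(3.8×10^-6)
= 6 - log10(3.8)
= 6 - 0.58
= 5.42

5.42


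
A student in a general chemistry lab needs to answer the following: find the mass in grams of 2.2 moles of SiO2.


M(SiO2) = 60.09 g/mol
mass = n × M = 2.2 × 60.09 = 132.20 g

132.20 g


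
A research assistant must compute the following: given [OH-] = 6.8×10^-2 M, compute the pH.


pOH = -log10([OH-]) = -log10(6.8×10^-2)
= 2 - log10(6.8) = 1.17
pH = 14 - pOH = 14 - 1.17 = 12.83

12.83


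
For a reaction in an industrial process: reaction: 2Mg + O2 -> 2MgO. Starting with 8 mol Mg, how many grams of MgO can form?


Mole ratio MgO:Mg = 2:2
n(MgO) = 8 × 2/2 = 8.000 mol
mass = 8.000 × 40.31 = 322.48 g

322.48 g


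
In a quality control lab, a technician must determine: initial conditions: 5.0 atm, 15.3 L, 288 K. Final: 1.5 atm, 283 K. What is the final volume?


P1V1/T1 = P2V2/T2
V2 = P1V1T2/(T1P2)
= 5.0×15.3×283/(288×1.5)
= 50.115 L

50.115 L


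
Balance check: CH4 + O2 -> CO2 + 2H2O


Equation: CH4 + O2 -> CO2 + 2H2O
Check atoms: C: 1=1, H: 4=4, O: 2≠4
Not balanced

No, not balanced


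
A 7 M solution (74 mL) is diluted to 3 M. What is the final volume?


C1V1 = C2V2
7 × 74 = 3 × V2
V2 = 518/3 = 172.67 mL

172.67 mL


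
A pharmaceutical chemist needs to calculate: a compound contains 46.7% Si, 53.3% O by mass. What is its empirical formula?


Assume 100 g sample. Moles of each element:
  Si: 46.7/28.09 = 1.663 mol
  O: 53.3/16.0 = 3.331 mol
Divide by smallest (1.663):
  Si: 1.663/1.663 = 1.0
  O: 3.331/1.663 = 2.0
Empirical formula: SiO2

SiO2
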